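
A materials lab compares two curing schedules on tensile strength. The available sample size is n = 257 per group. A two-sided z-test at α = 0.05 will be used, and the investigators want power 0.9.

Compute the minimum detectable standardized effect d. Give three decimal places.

Need Φ(δ − 1.960) = 0.9, so δ = 1.960 + 1.282 = 3.242.
(Lower-tail contribution to power is negligible for δ > 0.)
δ = d·√(n/2) ⇒ d = δ/√(n/2) = 3.242/√(257/2) = 0.2860.

d ≈ 0.286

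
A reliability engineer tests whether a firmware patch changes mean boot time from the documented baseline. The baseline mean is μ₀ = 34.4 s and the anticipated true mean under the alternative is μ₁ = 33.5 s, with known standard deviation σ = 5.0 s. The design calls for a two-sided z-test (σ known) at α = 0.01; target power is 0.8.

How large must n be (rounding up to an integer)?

n = 361

Standardized effect: d = |μ₁ − μ₀| / σ = |33.5 − 34.4| / 5.0 = 0.1800
For power 0.8 need Φ(δ − z_{0.005}) = 0.8, so δ = z_{0.005} + z_{0.20} = 2.576 + 0.842 = 3.417.
(For δ > 0 the lower-tail rejection region contributes negligibly to power, so the one-term inversion is standard.)
δ = d·√n ⇒ n = (δ/d)² = (3.417 / 0.1800)² = 360.46.
Round up to the next whole unit.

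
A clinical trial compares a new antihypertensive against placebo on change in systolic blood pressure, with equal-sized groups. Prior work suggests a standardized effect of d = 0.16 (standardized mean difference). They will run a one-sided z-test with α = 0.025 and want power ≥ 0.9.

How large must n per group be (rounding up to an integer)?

For power 0.9 need Φ(δ − z_{0.025}) = 0.9, so δ = z_{0.025} + z_{0.10} = 1.960 + 1.282 = 3.242.
δ = d·√(n/2) ⇒ n = 2(δ/d)² = 2 × (3.242 / 0.16)² = 820.89.
Rounding up, n = 821 per group.

n = 821 per group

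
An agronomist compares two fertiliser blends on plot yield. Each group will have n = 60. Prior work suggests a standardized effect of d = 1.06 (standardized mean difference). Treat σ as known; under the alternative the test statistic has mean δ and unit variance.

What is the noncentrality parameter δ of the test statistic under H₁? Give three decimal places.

The noncentrality parameter scales effect size by the design's sample-size factor: δ = d·√(n/2) = 1.06 × √(60/2) = 5.8059

δ ≈ 5.806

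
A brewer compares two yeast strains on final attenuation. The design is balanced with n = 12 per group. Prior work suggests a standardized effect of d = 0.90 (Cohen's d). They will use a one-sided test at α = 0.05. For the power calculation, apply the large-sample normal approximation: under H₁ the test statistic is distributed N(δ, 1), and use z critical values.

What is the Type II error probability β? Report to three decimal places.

Noncentrality parameter: δ = d·√(n/2) = 0.90 × √(12/2) = 2.2045
Critical value for a one-sided test at α = 0.05: z_α = 1.645.
Power = Φ(δ − 1.645) = Φ(0.560) = 0.7122.
Type II error: β = 1 − power = 1 − 0.7122 = 0.2878.

β ≈ 0.288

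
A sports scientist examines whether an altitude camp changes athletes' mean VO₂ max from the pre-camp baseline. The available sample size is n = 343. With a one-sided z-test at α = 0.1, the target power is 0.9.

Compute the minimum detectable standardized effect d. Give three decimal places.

Need Φ(δ − 1.282) = 0.9, so δ = 1.282 + 1.282 = 2.563.
δ = d·√n ⇒ d = δ/√n = 2.563/√343 = 0.1384.

d ≈ 0.138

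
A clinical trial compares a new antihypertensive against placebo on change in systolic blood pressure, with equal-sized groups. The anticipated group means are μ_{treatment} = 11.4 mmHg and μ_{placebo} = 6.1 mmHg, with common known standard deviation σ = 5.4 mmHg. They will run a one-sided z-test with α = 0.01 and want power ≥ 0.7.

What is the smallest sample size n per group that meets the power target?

Standardized effect: d = |μ_{treatment} − μ_{placebo}| / σ = |11.4 − 6.1| / 5.4 = 0.9815
Set Φ(δ − 2.326) = 0.7; then δ − 2.326 = Φ⁻¹(0.7) = 0.524, giving δ = 2.851.
δ = d·√(n/2) ⇒ n = 2(δ/d)² = 2 × (2.851 / 0.9815)² = 16.87.
Rounding up, n = 17 per group.

n = 17 per group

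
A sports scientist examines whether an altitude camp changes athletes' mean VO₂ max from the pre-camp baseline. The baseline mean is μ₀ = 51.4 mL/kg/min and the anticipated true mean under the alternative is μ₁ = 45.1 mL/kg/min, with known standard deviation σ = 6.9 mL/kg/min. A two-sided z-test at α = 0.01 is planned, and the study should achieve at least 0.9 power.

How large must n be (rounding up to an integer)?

n = 18

Standardized effect: d = |μ₁ − μ₀| / σ = |45.1 − 51.4| / 6.9 = 0.9130
For power 0.9 need Φ(δ − z_{0.005}) = 0.9, so δ = z_{0.005} + z_{0.10} = 2.576 + 1.282 = 3.857.
(For δ > 0 the lower-tail rejection region contributes negligibly to power, so the one-term inversion is standard.)
δ = d·√n ⇒ n = (δ/d)² = (3.857 / 0.9130)² = 17.85.
Rounding up, n = 18.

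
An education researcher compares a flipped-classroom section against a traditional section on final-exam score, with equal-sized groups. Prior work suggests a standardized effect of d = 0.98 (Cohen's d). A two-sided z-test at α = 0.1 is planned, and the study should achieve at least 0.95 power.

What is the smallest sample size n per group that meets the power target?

For power 0.95 need Φ(δ − z_{0.05}) = 0.95, so δ = z_{0.05} + z_{0.05} = 1.645 + 1.645 = 3.290.
(The Φ(−δ − z_{α/2}) term is vanishingly small for δ > 0 and is dropped in the standard sample-size formula.)
δ = d·√(n/2) ⇒ n = 2(δ/d)² = 2 × (3.290 / 0.98)² = 22.54.
Rounding up, n = 23 per group.

n = 23 per group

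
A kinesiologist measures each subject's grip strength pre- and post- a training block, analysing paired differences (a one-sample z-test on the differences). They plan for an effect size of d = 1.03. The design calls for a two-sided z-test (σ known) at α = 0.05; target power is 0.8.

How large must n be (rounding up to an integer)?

Set Φ(δ − 1.960) = 0.8; then δ − 1.960 = Φ⁻¹(0.8) = 0.842, giving δ = 2.802.
(For δ > 0 the lower-tail rejection region contributes negligibly to power, so the one-term inversion is standard.)
δ = d·√n ⇒ n = (δ/d)² = (2.802 / 1.03)² = 7.40.
Round up to the next whole unit.

n = 8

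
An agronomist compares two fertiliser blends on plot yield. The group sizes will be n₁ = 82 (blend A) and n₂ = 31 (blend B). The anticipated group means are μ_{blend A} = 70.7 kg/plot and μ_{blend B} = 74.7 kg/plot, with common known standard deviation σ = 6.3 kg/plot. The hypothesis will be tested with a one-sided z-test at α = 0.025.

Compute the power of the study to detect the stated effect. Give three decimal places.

Standardized effect: d = |μ_{blend A} − μ_{blend B}| / σ = |70.7 − 74.7| / 6.3 = 0.6349
Noncentrality parameter: δ = d / √(1/n₁ + 1/n₂) = 0.6349 / √(1/82 + 1/31) = 3.0114
Critical value for a one-sided test at α = 0.025: z_α = 1.960.
Power = P(Z > 1.960 − δ) = Φ(1.051) = 0.8535.

Power ≈ 0.853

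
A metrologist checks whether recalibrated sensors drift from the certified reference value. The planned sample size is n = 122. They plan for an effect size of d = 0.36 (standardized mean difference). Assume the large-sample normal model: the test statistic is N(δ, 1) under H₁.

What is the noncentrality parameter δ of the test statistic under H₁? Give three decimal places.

δ ≈ 3.976

δ = d·√n = 0.36 × √122 = 3.9763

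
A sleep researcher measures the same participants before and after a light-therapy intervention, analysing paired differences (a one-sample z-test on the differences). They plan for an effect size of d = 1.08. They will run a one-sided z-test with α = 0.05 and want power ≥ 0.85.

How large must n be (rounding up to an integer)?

n = 7

For power 0.85 need Φ(δ − z_{0.05}) = 0.85, so δ = z_{0.05} + z_{0.15} = 1.645 + 1.036 = 2.681.
δ = d·√n ⇒ n = (δ/d)² = (2.681 / 1.08)² = 6.16.
Round up to the next whole unit.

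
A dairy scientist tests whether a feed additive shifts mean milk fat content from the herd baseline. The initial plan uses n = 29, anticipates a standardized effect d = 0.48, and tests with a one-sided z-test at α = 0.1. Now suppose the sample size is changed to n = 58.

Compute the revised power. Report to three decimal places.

Power ≈ 0.991

With n = 58: δ = d·√n = 0.48 × √58 = 3.6556. Critical value z_{0.1} = 1.282.
Revised power = P(Z > 1.282 − δ) = Φ(2.374) = 0.9912.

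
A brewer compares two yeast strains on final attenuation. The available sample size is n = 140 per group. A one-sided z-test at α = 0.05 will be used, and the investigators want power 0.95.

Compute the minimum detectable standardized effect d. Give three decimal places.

d ≈ 0.393

Need Φ(δ − 1.645) = 0.95, so δ = 1.645 + 1.645 = 3.290.
δ = d·√(n/2) ⇒ d = δ/√(n/2) = 3.290/√(140/2) = 0.3932.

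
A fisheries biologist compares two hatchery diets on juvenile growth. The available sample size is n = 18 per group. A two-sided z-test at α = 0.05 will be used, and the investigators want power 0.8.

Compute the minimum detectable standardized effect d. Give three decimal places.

d ≈ 0.934

Need Φ(δ − 1.960) = 0.8, so δ = 1.960 + 0.842 = 2.802.
(The second rejection-region term Φ(−δ − z_{α/2}) is negligible and dropped.)
δ = d·√(n/2) ⇒ d = δ/√(n/2) = 2.802/√(18/2) = 0.9339.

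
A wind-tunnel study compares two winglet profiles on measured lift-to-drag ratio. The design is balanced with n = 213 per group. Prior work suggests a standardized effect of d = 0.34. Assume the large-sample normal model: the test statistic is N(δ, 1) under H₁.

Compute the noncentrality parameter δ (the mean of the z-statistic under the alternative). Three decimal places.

δ ≈ 3.509

The noncentrality parameter scales effect size by the design's sample-size factor: δ = d·√(n/2) = 0.34 × √(213/2) = 3.5088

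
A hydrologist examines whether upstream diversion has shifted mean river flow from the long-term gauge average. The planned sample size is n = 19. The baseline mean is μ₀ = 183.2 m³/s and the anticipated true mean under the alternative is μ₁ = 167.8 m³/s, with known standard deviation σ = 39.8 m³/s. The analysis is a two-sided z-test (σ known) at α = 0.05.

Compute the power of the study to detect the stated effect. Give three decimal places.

Standardized effect: d = |μ₁ − μ₀| / σ = |167.8 − 183.2| / 39.8 = 0.3869
Noncentrality parameter: δ = d·√n = 0.3869 × √19 = 1.6866
Two-sided α = 0.05 → critical value z_{0.025} = 1.960.
Power = Φ(δ − 1.960) + Φ(−δ − 1.960) = Φ(-0.273) + Φ(-3.647) = 0.3923 + 0.0001 = 0.3924.

Power ≈ 0.392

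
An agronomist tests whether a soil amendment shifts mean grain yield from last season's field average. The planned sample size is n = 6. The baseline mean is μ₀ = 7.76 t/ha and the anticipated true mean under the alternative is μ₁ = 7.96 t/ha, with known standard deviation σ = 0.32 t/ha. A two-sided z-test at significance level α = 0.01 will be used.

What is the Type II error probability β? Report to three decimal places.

Standardized effect: d = |μ₁ − μ₀| / σ = |7.96 − 7.76| / 0.32 = 0.6250
Noncentrality parameter: δ = d·√n = 0.6250 × √6 = 1.5309
Two-sided α = 0.01 → critical value z_{0.005} = 2.576.
Power = Φ(δ − 2.576) + Φ(−δ − 2.576) = Φ(-1.045) + Φ(-4.107) = 0.1480 + 0.0000 = 0.1481.
Type II error: β = 1 − power = 1 − 0.1481 = 0.8519.

β ≈ 0.852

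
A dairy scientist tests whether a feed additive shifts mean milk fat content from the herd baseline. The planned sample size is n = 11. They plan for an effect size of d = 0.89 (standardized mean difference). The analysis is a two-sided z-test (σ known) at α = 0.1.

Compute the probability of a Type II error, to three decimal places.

Noncentrality parameter: δ = d·√n = 0.89 × √11 = 2.9518
Critical value for a two-sided test at α = 0.1: z_{α/2} = 1.645.
Power = Φ(δ − 1.645) + Φ(−δ − 1.645) = Φ(1.307) + Φ(-4.597) = 0.9044 + 0.0000 = 0.9044.
Type II error: β = 1 − power = 1 − 0.9044 = 0.0956.

β ≈ 0.096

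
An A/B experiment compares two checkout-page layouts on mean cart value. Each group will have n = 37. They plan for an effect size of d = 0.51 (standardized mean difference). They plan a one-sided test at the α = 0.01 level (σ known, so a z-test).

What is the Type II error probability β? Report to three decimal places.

Noncentrality parameter: δ = d·√(n/2) = 0.51 × √(37/2) = 2.1936
One-sided α = 0.01 → critical value z_{0.01} = 2.326.
Power = Φ(δ − 2.326) = Φ(-0.133) = 0.4472.
Type II error: β = 1 − power = 1 − 0.4472 = 0.5528.

β ≈ 0.553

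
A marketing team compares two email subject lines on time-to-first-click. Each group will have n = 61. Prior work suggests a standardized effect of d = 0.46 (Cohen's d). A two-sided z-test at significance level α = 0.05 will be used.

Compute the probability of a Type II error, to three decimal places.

Noncentrality parameter: δ = d·√(n/2) = 0.46 × √(61/2) = 2.5404
Critical value for a two-sided test at α = 0.05: z_{α/2} = 1.960.
Power = Φ(δ − 1.960) + Φ(−δ − 1.960) = Φ(0.580) + Φ(-4.500) = 0.7192 + 0.0000 = 0.7192.
Type II error: β = 1 − power = 1 − 0.7192 = 0.2808.

β ≈ 0.281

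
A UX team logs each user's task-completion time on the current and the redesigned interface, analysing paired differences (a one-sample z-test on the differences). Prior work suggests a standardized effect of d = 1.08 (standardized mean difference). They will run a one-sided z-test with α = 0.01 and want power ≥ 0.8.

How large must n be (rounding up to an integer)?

Set Φ(δ − 2.326) = 0.8; then δ − 2.326 = Φ⁻¹(0.8) = 0.842, giving δ = 3.168.
δ = d·√n ⇒ n = (δ/d)² = (3.168 / 1.08)² = 8.60.
Rounding up, n = 9.

n = 9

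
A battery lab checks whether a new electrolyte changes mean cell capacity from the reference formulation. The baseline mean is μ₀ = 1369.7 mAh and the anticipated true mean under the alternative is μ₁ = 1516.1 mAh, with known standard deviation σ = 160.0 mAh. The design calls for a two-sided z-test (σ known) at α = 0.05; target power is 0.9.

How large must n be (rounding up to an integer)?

Standardized effect: d = |μ₁ − μ₀| / σ = |1516.1 − 1369.7| / 160.0 = 0.9150
Set Φ(δ − 1.960) = 0.9; then δ − 1.960 = Φ⁻¹(0.9) = 1.282, giving δ = 3.242.
(For δ > 0 the lower-tail rejection region contributes negligibly to power, so the one-term inversion is standard.)
δ = d·√n ⇒ n = (δ/d)² = (3.242 / 0.9150)² = 12.55.
Rounding up, n = 13.

n = 13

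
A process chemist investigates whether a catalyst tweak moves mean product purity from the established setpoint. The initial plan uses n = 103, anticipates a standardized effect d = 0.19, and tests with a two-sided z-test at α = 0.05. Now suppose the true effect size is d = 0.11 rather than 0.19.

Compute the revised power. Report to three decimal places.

With d = 0.11: δ = d·√n = 0.11 × √103 = 1.1164. Critical value z_{0.025} = 1.960.
Revised power = Φ(δ − 1.960) + Φ(−δ − 1.960) = Φ(-0.844) + Φ(-3.076) = 0.1995 + 0.0010 = 0.2005.

Power ≈ 0.200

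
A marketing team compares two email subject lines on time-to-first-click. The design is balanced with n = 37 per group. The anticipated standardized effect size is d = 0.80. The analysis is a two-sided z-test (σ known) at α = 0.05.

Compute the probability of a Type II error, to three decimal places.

β ≈ 0.069

Noncentrality parameter: δ = d·√(n/2) = 0.80 × √(37/2) = 3.4409
Two-sided α = 0.05 → critical value z_{0.025} = 1.960.
Power = Φ(δ − 1.960) + Φ(−δ − 1.960) = Φ(1.481) + Φ(-5.401) = 0.9307 + 0.0000 = 0.9307.
Type II error: β = 1 − power = 1 − 0.9307 = 0.0693.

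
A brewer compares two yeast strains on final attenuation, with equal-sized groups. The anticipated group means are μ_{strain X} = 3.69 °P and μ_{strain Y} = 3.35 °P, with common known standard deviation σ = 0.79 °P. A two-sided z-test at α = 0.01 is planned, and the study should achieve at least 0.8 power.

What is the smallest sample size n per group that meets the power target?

Standardized effect: d = |μ_{strain X} − μ_{strain Y}| / σ = |3.69 − 3.35| / 0.79 = 0.4304
For power 0.8 need Φ(δ − z_{0.005}) = 0.8, so δ = z_{0.005} + z_{0.20} = 2.576 + 0.842 = 3.417.
(The Φ(−δ − z_{α/2}) term is vanishingly small for δ > 0 and is dropped in the standard sample-size formula.)
δ = d·√(n/2) ⇒ n = 2(δ/d)² = 2 × (3.417 / 0.4304)² = 126.10.
Round up to the next whole unit.

n = 127 per group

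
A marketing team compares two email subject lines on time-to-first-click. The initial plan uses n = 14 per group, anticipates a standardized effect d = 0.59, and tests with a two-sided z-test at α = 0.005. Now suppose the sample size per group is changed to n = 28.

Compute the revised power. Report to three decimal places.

With n = 28 per group: δ = d·√(n/2) = 0.59 × √(28/2) = 2.2076. Critical value z_{0.0025} = 2.807.
Revised power = Φ(δ − 2.807) + Φ(−δ − 2.807) = Φ(-0.599) + Φ(-5.015) = 0.2744 + 0.0000 = 0.2744.

Power ≈ 0.274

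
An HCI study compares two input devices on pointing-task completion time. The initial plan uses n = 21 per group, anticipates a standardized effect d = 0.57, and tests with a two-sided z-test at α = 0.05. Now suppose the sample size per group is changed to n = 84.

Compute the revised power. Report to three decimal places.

Power ≈ 0.959

With n = 84 per group: δ = d·√(n/2) = 0.57 × √(84/2) = 3.6940. Critical value z_{0.025} = 1.960.
Revised power = Φ(δ − 1.960) + Φ(−δ − 1.960) = Φ(1.734) + Φ(-5.654) = 0.9585 + 0.0000 = 0.9585.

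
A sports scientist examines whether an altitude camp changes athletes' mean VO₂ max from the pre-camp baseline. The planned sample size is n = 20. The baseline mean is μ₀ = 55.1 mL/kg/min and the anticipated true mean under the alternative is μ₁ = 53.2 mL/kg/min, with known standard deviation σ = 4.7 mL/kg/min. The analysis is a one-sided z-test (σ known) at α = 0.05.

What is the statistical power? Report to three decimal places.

Standardized effect: d = |μ₁ − μ₀| / σ = |53.2 − 55.1| / 4.7 = 0.4043
Noncentrality parameter: δ = d·√n = 0.4043 × √20 = 1.8079
Critical value for a one-sided test at α = 0.05: z_α = 1.645.
Power = Φ(δ − 1.645) = Φ(0.163) = 0.5648.

Power ≈ 0.565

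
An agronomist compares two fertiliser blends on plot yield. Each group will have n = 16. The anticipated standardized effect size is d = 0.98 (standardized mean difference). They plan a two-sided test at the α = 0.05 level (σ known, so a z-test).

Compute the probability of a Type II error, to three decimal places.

Noncentrality parameter: δ = d·√(n/2) = 0.98 × √(16/2) = 2.7719
Two-sided α = 0.05 → critical value z_{0.025} = 1.960.
Power = Φ(δ − 1.960) + Φ(−δ − 1.960) = Φ(0.812) + Φ(-4.732) = 0.7916 + 0.0000 = 0.7916.
Type II error: β = 1 − power = 1 − 0.7916 = 0.2084.

β ≈ 0.208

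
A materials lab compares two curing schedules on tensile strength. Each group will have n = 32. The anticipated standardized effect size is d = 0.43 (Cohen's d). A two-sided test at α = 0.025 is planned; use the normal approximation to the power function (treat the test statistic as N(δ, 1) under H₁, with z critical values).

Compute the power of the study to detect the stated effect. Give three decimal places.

Noncentrality parameter: δ = d·√(n/2) = 0.43 × √(32/2) = 1.7200
Critical value for a two-sided test at α = 0.025: z_{α/2} = 2.241.
Power = Φ(δ − 2.241) + Φ(−δ − 2.241) = Φ(-0.521) + Φ(-3.961) = 0.3010 + 0.0000 = 0.3011.

Power ≈ 0.301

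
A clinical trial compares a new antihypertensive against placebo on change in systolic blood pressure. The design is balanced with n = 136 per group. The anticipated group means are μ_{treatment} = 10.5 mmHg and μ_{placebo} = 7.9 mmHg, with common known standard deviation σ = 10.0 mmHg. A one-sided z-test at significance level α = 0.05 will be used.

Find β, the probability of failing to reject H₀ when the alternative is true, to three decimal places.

β ≈ 0.309

Standardized effect: d = |μ_{treatment} − μ_{placebo}| / σ = |10.5 − 7.9| / 10.0 = 0.2600
Noncentrality parameter: δ = d·√(n/2) = 0.2600 × √(136/2) = 2.1440
One-sided α = 0.05 → critical value z_{0.05} = 1.645.
Power = Φ(δ − 1.645) = Φ(0.499) = 0.6912.
Type II error: β = 1 − power = 1 − 0.6912 = 0.3088.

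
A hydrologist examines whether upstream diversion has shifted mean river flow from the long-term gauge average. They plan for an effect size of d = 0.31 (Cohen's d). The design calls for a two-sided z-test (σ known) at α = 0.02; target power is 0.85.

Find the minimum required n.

For power 0.85 need Φ(δ − z_{0.01}) = 0.85, so δ = z_{0.01} + z_{0.15} = 2.326 + 1.036 = 3.363.
(The Φ(−δ − z_{α/2}) term is vanishingly small for δ > 0 and is dropped in the standard sample-size formula.)
δ = d·√n ⇒ n = (δ/d)² = (3.363 / 0.31)² = 117.67.
Rounding up, n = 118.

n = 118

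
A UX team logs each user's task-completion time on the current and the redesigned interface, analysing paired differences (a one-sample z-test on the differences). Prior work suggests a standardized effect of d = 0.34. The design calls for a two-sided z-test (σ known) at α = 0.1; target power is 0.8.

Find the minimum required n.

n = 54

For power 0.8 need Φ(δ − z_{0.05}) = 0.8, so δ = z_{0.05} + z_{0.20} = 1.645 + 0.842 = 2.486.
(Ignoring the negligible lower-tail rejection probability gives the usual closed-form inversion.)
δ = d·√n ⇒ n = (δ/d)² = (2.486 / 0.34)² = 53.48.
Round up to the next whole unit.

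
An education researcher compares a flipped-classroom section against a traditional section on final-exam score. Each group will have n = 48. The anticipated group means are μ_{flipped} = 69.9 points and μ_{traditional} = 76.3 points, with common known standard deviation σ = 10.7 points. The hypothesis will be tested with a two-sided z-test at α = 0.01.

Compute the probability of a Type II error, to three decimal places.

β ≈ 0.362

Standardized effect: d = |μ_{flipped} − μ_{traditional}| / σ = |69.9 − 76.3| / 10.7 = 0.5981
Noncentrality parameter: δ = d·√(n/2) = 0.5981 × √(48/2) = 2.9302
Critical value for a two-sided test at α = 0.01: z_{α/2} = 2.576.
Power = Φ(δ − 2.576) + Φ(−δ − 2.576) = Φ(0.354) + Φ(-5.506) = 0.6385 + 0.0000 = 0.6385.
Type II error: β = 1 − power = 1 − 0.6385 = 0.3615.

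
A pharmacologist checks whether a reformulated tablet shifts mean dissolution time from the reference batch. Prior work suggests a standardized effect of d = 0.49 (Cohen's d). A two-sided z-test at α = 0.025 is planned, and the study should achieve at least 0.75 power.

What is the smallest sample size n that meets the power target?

n = 36

For power 0.75 need Φ(δ − z_{0.0125}) = 0.75, so δ = z_{0.0125} + z_{0.25} = 2.241 + 0.674 = 2.916.
(Ignoring the negligible lower-tail rejection probability gives the usual closed-form inversion.)
δ = d·√n ⇒ n = (δ/d)² = (2.916 / 0.49)² = 35.41.
Round up to the next whole unit.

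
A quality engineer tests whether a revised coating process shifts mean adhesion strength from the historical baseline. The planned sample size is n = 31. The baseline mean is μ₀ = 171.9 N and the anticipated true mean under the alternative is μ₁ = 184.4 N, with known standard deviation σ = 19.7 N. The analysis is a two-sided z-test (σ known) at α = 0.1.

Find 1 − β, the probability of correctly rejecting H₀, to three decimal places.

Power ≈ 0.970

Standardized effect: d = |μ₁ − μ₀| / σ = |184.4 − 171.9| / 19.7 = 0.6345
Noncentrality parameter: δ = d·√n = 0.6345 × √31 = 3.5328
Two-sided α = 0.1 → critical value z_{0.05} = 1.645.
Power = Φ(δ − 1.645) + Φ(−δ − 1.645) = Φ(1.888) + Φ(-5.178) = 0.9705 + 0.0000 = 0.9705.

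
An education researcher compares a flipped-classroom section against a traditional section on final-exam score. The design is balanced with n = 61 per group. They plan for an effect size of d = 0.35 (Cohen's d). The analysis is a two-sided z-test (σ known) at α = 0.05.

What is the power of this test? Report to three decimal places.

Power ≈ 0.489

Noncentrality parameter: δ = d·√(n/2) = 0.35 × √(61/2) = 1.9329
Two-sided α = 0.05 → critical value z_{0.025} = 1.960.
Power = Φ(δ − 1.960) + Φ(−δ − 1.960) = Φ(-0.027) + Φ(-3.893) = 0.4892 + 0.0000 = 0.4893.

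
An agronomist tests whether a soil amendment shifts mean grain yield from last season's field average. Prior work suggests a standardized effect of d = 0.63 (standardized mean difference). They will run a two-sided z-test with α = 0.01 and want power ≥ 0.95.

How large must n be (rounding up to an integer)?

n = 45

Set Φ(δ − 2.576) = 0.95; then δ − 2.576 = Φ⁻¹(0.95) = 1.645, giving δ = 4.221.
(For δ > 0 the lower-tail rejection region contributes negligibly to power, so the one-term inversion is standard.)
δ = d·√n ⇒ n = (δ/d)² = (4.221 / 0.63)² = 44.88.
Round up to the next whole unit.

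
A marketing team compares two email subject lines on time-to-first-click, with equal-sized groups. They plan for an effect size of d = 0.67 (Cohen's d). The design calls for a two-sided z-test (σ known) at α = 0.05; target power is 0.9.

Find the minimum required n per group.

For power 0.9 need Φ(δ − z_{0.025}) = 0.9, so δ = z_{0.025} + z_{0.10} = 1.960 + 1.282 = 3.242.
(The Φ(−δ − z_{α/2}) term is vanishingly small for δ > 0 and is dropped in the standard sample-size formula.)
δ = d·√(n/2) ⇒ n = 2(δ/d)² = 2 × (3.242 / 0.67)² = 46.81.
Rounding up, n = 47 per group.

n = 47 per group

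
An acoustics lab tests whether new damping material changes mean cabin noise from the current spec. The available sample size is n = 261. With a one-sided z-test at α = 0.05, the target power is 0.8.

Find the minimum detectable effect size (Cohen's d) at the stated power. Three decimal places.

d ≈ 0.154

Need Φ(δ − 1.645) = 0.8, so δ = 1.645 + 0.842 = 2.486.
δ = d·√n ⇒ d = δ/√n = 2.486/√261 = 0.1539.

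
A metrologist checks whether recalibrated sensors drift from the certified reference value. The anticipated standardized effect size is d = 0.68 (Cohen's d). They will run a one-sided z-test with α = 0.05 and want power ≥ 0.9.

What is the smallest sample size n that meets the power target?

Set Φ(δ − 1.645) = 0.9; then δ − 1.645 = Φ⁻¹(0.9) = 1.282, giving δ = 2.926.
δ = d·√n ⇒ n = (δ/d)² = (2.926 / 0.68)² = 18.52.
Round up to the next whole unit.

n = 19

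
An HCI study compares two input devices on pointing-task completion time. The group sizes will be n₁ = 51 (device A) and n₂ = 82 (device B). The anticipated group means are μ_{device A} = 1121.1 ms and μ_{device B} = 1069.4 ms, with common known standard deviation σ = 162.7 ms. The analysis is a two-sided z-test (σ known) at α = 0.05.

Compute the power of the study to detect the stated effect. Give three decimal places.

Standardized effect: d = |μ_{device A} − μ_{device B}| / σ = |1121.1 − 1069.4| / 162.7 = 0.3178
Noncentrality parameter: δ = d / √(1/n₁ + 1/n₂) = 0.3178 / √(1/51 + 1/82) = 1.7818
Two-sided α = 0.05 → critical value z_{0.025} = 1.960.
Power = Φ(δ − 1.960) + Φ(−δ − 1.960) = Φ(-0.178) + Φ(-3.742) = 0.4293 + 0.0001 = 0.4294.

Power ≈ 0.429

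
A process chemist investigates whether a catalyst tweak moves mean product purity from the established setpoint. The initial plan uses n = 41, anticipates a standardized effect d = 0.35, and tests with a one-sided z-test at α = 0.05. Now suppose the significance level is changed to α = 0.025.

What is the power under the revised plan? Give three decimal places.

δ = d·√n = 0.35 × √41 = 2.2411 (unchanged). New critical value: z_{0.025} = 1.960.
Revised power = P(Z > 1.960 − δ) = Φ(0.281) = 0.6107.

Power ≈ 0.611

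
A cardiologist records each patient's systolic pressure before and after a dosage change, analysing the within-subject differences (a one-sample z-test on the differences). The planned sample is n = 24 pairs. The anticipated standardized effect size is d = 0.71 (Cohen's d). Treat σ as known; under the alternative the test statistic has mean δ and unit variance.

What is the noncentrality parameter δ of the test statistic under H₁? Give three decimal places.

δ ≈ 3.478

δ = d·√n = 0.71 × √24 = 3.4783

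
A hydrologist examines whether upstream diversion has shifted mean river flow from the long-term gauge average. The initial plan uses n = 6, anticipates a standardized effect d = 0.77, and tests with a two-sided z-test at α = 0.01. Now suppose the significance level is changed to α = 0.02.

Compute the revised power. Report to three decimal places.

δ = d·√n = 0.77 × √6 = 1.8861 (unchanged). New critical value: z_{0.01} = 2.326.
Revised power = Φ(δ − 2.326) + Φ(−δ − 2.326) = Φ(-0.440) + Φ(-4.212) = 0.3299 + 0.0000 = 0.3299.

Power ≈ 0.330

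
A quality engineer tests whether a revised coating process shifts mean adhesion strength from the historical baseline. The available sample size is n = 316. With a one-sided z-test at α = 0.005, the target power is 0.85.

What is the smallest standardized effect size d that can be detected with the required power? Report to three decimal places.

Required noncentrality: δ = z_{0.005} + z_{0.15} = 2.576 + 1.036 = 3.612.
δ = d·√n ⇒ d = δ/√n = 3.612/√316 = 0.2032.

d ≈ 0.203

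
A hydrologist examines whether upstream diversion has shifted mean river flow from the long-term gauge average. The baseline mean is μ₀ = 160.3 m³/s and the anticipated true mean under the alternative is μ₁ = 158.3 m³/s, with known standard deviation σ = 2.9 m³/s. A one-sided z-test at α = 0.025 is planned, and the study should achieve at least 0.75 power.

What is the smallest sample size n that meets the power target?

Standardized effect: d = |μ₁ − μ₀| / σ = |158.3 − 160.3| / 2.9 = 0.6897
Set Φ(δ − 1.960) = 0.75; then δ − 1.960 = Φ⁻¹(0.75) = 0.674, giving δ = 2.634.
δ = d·√n ⇒ n = (δ/d)² = (2.634 / 0.6897)² = 14.59.
Round up to the next whole unit.

n = 15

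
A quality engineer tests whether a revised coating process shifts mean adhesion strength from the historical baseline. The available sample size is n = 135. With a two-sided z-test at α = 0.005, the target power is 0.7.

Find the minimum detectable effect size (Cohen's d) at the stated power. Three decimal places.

d ≈ 0.287

Need Φ(δ − 2.807) = 0.7, so δ = 2.807 + 0.524 = 3.331.
(Lower-tail contribution to power is negligible for δ > 0.)
δ = d·√n ⇒ d = δ/√n = 3.331/√135 = 0.2867.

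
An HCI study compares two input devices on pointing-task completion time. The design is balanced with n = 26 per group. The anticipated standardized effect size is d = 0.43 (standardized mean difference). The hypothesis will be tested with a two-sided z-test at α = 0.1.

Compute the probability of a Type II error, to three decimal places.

Noncentrality parameter: δ = d·√(n/2) = 0.43 × √(26/2) = 1.5504
Two-sided α = 0.1 → critical value z_{0.05} = 1.645.
Power = Φ(δ − 1.645) + Φ(−δ − 1.645) = Φ(-0.094) + Φ(-3.195) = 0.4624 + 0.0007 = 0.4631.
Type II error: β = 1 − power = 1 − 0.4631 = 0.5369.

β ≈ 0.537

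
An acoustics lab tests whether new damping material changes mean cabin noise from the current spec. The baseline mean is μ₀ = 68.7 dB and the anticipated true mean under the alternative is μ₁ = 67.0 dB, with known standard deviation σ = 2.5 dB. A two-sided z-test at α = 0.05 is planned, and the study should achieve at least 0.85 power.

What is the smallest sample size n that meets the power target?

n = 20

Standardized effect: d = |μ₁ − μ₀| / σ = |67.0 − 68.7| / 2.5 = 0.6800
Set Φ(δ − 1.960) = 0.85; then δ − 1.960 = Φ⁻¹(0.85) = 1.036, giving δ = 2.996.
(The Φ(−δ − z_{α/2}) term is vanishingly small for δ > 0 and is dropped in the standard sample-size formula.)
δ = d·√n ⇒ n = (δ/d)² = (2.996 / 0.6800)² = 19.42.
Rounding up, n = 20.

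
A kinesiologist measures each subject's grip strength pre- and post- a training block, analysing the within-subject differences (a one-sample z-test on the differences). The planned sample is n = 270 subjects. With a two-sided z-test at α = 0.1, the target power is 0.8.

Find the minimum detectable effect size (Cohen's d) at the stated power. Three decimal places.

d ≈ 0.151

Need Φ(δ − 1.645) = 0.8, so δ = 1.645 + 0.842 = 2.486.
(The second rejection-region term Φ(−δ − z_{α/2}) is negligible and dropped.)
δ = d·√n ⇒ d = δ/√n = 2.486/√270 = 0.1513.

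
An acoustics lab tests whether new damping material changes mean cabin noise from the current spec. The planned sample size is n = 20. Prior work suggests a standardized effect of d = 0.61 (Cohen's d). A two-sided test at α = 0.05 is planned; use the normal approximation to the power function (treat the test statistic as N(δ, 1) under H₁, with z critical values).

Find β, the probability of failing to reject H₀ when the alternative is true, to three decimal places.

β ≈ 0.221

Noncentrality parameter: δ = d·√n = 0.61 × √20 = 2.7280
Critical value for a two-sided test at α = 0.05: z_{α/2} = 1.960.
Power = Φ(δ − 1.960) + Φ(−δ − 1.960) = Φ(0.768) + Φ(-4.688) = 0.7788 + 0.0000 = 0.7788.
Type II error: β = 1 − power = 1 − 0.7788 = 0.2212.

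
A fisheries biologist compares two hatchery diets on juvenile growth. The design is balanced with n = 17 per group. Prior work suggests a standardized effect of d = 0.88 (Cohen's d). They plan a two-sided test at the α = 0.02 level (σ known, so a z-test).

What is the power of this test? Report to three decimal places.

Power ≈ 0.595

Noncentrality parameter: δ = d·√(n/2) = 0.88 × √(17/2) = 2.5656
Two-sided α = 0.02 → critical value z_{0.01} = 2.326.
Power = Φ(δ − 2.326) + Φ(−δ − 2.326) = Φ(0.239) + Φ(-4.892) = 0.5946 + 0.0000 = 0.5946.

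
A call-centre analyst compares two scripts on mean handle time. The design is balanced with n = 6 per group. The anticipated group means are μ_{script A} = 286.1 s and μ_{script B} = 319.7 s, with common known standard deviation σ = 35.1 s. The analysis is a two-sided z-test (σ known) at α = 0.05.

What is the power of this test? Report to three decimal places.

Standardized effect: d = |μ_{script A} − μ_{script B}| / σ = |286.1 − 319.7| / 35.1 = 0.9573
Noncentrality parameter: δ = d·√(n/2) = 0.9573 × √(6/2) = 1.6580
Two-sided α = 0.05 → critical value z_{0.025} = 1.960.
Power = Φ(δ − 1.960) + Φ(−δ − 1.960) = Φ(-0.302) + Φ(-3.618) = 0.3814 + 0.0001 = 0.3815.

Power ≈ 0.382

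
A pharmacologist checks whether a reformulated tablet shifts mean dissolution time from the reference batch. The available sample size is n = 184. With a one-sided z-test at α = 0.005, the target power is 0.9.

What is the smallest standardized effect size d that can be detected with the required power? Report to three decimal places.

Need Φ(δ − 2.576) = 0.9, so δ = 2.576 + 1.282 = 3.857.
δ = d·√n ⇒ d = δ/√n = 3.857/√184 = 0.2844.

d ≈ 0.284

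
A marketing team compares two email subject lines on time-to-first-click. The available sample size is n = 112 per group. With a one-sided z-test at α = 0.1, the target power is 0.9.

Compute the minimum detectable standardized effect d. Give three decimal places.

d ≈ 0.343

Need Φ(δ − 1.282) = 0.9, so δ = 1.282 + 1.282 = 2.563.
δ = d·√(n/2) ⇒ d = δ/√(n/2) = 2.563/√(112/2) = 0.3425.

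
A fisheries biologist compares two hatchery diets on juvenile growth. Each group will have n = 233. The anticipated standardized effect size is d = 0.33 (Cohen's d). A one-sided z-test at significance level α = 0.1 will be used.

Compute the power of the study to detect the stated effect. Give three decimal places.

Power ≈ 0.989

Noncentrality parameter: δ = d·√(n/2) = 0.33 × √(233/2) = 3.5619
One-sided α = 0.1 → critical value z_{0.1} = 1.282.
Power = P(Z > 1.282 − δ) = Φ(2.280) = 0.9887.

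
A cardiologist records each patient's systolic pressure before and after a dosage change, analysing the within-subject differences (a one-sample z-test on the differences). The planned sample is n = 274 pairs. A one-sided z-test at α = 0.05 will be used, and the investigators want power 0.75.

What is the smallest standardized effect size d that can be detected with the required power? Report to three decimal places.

d ≈ 0.140

Required noncentrality: δ = z_{0.05} + z_{0.25} = 1.645 + 0.674 = 2.319.
δ = d·√n ⇒ d = δ/√n = 2.319/√274 = 0.1401.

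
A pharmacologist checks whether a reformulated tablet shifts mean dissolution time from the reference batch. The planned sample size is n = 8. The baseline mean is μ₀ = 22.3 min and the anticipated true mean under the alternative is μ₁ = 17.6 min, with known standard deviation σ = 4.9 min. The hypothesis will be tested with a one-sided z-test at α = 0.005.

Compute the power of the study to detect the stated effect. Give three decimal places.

Power ≈ 0.555

Standardized effect: d = |μ₁ − μ₀| / σ = |17.6 − 22.3| / 4.9 = 0.9592
Noncentrality parameter: δ = d·√n = 0.9592 × √8 = 2.7130
Critical value for a one-sided test at α = 0.005: z_α = 2.576.
Power = Φ(δ − 2.576) = Φ(0.137) = 0.5545.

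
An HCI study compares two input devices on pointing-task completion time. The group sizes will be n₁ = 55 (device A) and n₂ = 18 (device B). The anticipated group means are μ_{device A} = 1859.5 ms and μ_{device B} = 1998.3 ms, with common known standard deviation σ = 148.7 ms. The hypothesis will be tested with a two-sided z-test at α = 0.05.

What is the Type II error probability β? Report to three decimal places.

Standardized effect: d = |μ_{device A} − μ_{device B}| / σ = |1859.5 − 1998.3| / 148.7 = 0.9334
Noncentrality parameter: δ = d / √(1/n₁ + 1/n₂) = 0.9334 / √(1/55 + 1/18) = 3.4374
Two-sided α = 0.05 → critical value z_{0.025} = 1.960.
Power = Φ(δ − 1.960) + Φ(−δ − 1.960) = Φ(1.477) + Φ(-5.397) = 0.9302 + 0.0000 = 0.9302.
Type II error: β = 1 − power = 1 − 0.9302 = 0.0698.

β ≈ 0.070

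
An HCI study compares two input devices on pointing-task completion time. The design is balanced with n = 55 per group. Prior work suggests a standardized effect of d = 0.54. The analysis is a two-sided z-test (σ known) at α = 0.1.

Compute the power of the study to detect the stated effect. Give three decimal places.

Noncentrality parameter: δ = d·√(n/2) = 0.54 × √(55/2) = 2.8318
Two-sided α = 0.1 → critical value z_{0.05} = 1.645.
Power = Φ(δ − 1.645) + Φ(−δ − 1.645) = Φ(1.187) + Φ(-4.477) = 0.8824 + 0.0000 = 0.8824.

Power ≈ 0.882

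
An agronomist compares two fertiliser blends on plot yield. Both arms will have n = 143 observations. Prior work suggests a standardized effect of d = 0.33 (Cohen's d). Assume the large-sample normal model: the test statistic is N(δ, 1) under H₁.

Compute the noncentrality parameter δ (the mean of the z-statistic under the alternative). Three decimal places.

δ ≈ 2.790

The noncentrality parameter scales effect size by the design's sample-size factor: δ = d·√(n/2) = 0.33 × √(143/2) = 2.7904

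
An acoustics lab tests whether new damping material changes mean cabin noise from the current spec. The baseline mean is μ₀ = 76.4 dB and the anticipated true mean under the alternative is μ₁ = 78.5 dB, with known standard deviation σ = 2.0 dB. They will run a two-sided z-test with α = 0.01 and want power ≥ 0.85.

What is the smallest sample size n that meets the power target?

n = 12

Standardized effect: d = |μ₁ − μ₀| / σ = |78.5 − 76.4| / 2.0 = 1.0500
Set Φ(δ − 2.576) = 0.85; then δ − 2.576 = Φ⁻¹(0.85) = 1.036, giving δ = 3.612.
(For δ > 0 the lower-tail rejection region contributes negligibly to power, so the one-term inversion is standard.)
δ = d·√n ⇒ n = (δ/d)² = (3.612 / 1.0500)² = 11.84.
Rounding up, n = 12.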